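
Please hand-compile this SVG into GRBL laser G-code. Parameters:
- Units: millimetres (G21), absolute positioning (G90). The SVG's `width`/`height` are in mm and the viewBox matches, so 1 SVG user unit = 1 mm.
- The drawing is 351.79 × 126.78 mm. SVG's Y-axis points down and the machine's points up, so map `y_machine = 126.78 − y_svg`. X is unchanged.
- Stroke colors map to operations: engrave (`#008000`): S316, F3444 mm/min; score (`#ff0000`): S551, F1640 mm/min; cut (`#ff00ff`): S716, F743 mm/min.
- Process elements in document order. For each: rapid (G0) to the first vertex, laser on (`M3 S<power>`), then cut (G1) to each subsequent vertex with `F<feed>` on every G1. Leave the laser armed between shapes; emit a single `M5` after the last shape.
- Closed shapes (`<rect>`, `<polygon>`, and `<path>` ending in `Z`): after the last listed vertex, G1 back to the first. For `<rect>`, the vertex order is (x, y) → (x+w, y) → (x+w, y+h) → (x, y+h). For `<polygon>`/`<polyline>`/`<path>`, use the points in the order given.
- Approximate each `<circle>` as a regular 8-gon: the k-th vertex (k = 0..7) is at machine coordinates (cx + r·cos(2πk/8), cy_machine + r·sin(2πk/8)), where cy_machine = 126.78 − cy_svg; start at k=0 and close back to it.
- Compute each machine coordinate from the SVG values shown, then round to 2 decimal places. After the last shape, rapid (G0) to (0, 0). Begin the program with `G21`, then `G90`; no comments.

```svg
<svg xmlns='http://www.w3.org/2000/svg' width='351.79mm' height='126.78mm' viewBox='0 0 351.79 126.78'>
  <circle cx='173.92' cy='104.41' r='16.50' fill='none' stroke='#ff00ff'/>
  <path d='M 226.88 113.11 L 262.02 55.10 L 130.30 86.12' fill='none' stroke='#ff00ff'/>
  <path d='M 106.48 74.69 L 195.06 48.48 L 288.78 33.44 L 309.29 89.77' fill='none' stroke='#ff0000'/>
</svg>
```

1 u = 1 mm; y_m = 126.78 − y.

[1] `<circle>` circle, #ff00ff→cut S716 F743: (190.42,22.37) → (185.59,34.04) → (173.92,38.87) → (162.25,34.04) → (157.42,22.37) → (162.25,10.70) → (173.92,5.87) → (185.59,10.70) → (190.42,22.37) (closed)

[2] `<path>` open polyline, #ff00ff→cut S716 F743: (226.88,13.67) → (262.02,71.68) → (130.30,40.66)

[3] `<path>` open polyline, #ff0000→score S551 F1640: (106.48,52.09) → (195.06,78.30) → (288.78,93.34) → (309.29,37.01)

G21
G90
G0 X190.42 Y22.37
M3 S716
G1 X185.59 Y34.04 F743
G1 X173.92 Y38.87 F743
G1 X162.25 Y34.04 F743
G1 X157.42 Y22.37 F743
G1 X162.25 Y10.70 F743
G1 X173.92 Y5.87 F743
G1 X185.59 Y10.70 F743
G1 X190.42 Y22.37 F743
G0 X226.88 Y13.67
M3 S716
G1 X262.02 Y71.68 F743
G1 X130.30 Y40.66 F743
G0 X106.48 Y52.09
M3 S551
G1 X195.06 Y78.30 F1640
G1 X288.78 Y93.34 F1640
G1 X309.29 Y37.01 F1640
M5
G0 X0.00 Y0.00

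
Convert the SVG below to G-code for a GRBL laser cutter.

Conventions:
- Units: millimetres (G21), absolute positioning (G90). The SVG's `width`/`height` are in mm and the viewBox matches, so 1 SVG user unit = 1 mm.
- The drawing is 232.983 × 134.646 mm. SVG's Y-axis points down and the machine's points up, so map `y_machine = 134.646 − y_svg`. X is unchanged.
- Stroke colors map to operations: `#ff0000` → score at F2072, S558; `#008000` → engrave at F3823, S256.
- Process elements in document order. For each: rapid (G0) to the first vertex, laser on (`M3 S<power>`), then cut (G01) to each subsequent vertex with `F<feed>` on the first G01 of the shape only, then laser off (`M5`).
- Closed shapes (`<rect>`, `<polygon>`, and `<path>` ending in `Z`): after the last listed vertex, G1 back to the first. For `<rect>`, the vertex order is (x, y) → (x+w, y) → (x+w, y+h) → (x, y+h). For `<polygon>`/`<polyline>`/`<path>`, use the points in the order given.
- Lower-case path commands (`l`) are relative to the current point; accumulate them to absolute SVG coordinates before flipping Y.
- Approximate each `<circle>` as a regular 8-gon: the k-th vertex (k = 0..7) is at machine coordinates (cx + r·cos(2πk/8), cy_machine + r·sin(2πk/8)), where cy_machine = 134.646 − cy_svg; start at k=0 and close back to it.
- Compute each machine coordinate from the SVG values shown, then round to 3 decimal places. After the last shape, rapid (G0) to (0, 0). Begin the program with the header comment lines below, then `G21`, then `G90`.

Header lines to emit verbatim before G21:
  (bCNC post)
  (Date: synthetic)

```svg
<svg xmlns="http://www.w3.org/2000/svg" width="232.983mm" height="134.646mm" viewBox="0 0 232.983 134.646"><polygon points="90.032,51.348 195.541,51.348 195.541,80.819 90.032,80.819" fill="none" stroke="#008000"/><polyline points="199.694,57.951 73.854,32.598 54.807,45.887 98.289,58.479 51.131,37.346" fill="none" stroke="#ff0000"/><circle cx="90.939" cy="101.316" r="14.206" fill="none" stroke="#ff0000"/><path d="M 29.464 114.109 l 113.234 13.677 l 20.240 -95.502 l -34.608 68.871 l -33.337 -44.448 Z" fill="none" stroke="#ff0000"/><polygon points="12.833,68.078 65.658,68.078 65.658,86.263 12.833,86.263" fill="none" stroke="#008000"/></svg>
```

Since the viewBox matches the mm dimensions, user units are millimetres directly. The only transform is the Y-flip y_m = 134.646 − y_svg.

Shape 1 is a rectangle drawn with `<polygon>`. Its stroke #008000 means engrave at S256, F3823. After flipping Y the toolpath is (90.032,83.298) → (195.541,83.298) → (195.541,53.827) → (90.032,53.827) → (90.032,83.298), returning to the start.

Shape 2 is a open polyline drawn with `<polyline>`. Its stroke #ff0000 means score at S558, F2072. After flipping Y the toolpath is (199.694,76.695) → (73.854,102.048) → (54.807,88.759) → (98.289,76.167) → (51.131,97.300).

Shape 3 is a circle drawn with `<circle>`. Its stroke #ff0000 means score at S558, F2072. After flipping Y the toolpath is (105.145,33.330) → (100.984,43.375) → (90.939,47.536) → (80.894,43.375) → (76.733,33.330) → (80.894,23.285) → (90.939,19.124) → (100.984,23.285) → (105.145,33.330), returning to the start.

Shape 4 is a closed polygon drawn with `<path>`. Its stroke #ff0000 means score at S558, F2072. After flipping Y the toolpath is (29.464,20.537) → (142.698,6.860) → (162.938,102.362) → (128.330,33.491) → (94.993,77.939) → (29.464,20.537), returning to the start.

Shape 5 is a rectangle drawn with `<polygon>`. Its stroke #008000 means engrave at S256, F3823. After flipping Y the toolpath is (12.833,66.568) → (65.658,66.568) → (65.658,48.383) → (12.833,48.383) → (12.833,66.568), returning to the start.

(bCNC post)
(Date: synthetic)
G21
G90
G0 X90.032 Y83.298
M3 S256
G01 X195.541 Y83.298 F3823
G01 X195.541 Y53.827
G01 X90.032 Y53.827
G01 X90.032 Y83.298
M5
G0 X199.694 Y76.695
M3 S558
G01 X73.854 Y102.048 F2072
G01 X54.807 Y88.759
G01 X98.289 Y76.167
G01 X51.131 Y97.300
M5
G0 X105.145 Y33.330
M3 S558
G01 X100.984 Y43.375 F2072
G01 X90.939 Y47.536
G01 X80.894 Y43.375
G01 X76.733 Y33.330
G01 X80.894 Y23.285
G01 X90.939 Y19.124
G01 X100.984 Y23.285
G01 X105.145 Y33.330
M5
G0 X29.464 Y20.537
M3 S558
G01 X142.698 Y6.860 F2072
G01 X162.938 Y102.362
G01 X128.330 Y33.491
G01 X94.993 Y77.939
G01 X29.464 Y20.537
M5
G0 X12.833 Y66.568
M3 S256
G01 X65.658 Y66.568 F3823
G01 X65.658 Y48.383
G01 X12.833 Y48.383
G01 X12.833 Y66.568
M5
G0 X0.000 Y0.000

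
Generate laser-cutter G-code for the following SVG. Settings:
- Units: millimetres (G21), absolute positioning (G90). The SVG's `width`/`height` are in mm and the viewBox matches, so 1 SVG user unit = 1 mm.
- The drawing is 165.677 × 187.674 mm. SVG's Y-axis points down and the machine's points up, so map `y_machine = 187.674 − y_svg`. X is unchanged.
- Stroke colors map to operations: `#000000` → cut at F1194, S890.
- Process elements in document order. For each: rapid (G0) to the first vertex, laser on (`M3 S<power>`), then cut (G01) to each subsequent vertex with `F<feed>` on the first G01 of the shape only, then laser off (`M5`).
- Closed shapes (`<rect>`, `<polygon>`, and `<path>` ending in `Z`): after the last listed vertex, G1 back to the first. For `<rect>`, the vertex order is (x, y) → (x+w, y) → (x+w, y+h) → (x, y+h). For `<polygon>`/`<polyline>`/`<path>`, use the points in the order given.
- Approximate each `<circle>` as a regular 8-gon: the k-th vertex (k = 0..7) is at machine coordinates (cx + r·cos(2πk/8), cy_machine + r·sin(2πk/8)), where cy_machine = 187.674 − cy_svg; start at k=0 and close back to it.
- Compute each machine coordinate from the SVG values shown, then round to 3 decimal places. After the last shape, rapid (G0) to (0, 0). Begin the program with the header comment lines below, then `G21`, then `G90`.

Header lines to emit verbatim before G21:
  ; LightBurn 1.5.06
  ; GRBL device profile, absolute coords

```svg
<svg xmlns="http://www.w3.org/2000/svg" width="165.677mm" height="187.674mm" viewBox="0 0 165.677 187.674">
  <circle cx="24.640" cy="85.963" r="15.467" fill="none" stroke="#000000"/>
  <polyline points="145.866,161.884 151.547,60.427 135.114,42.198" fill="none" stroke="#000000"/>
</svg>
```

; LightBurn 1.5.06
; GRBL device profile, absolute coords
G21
G90
G0 X40.107 Y101.711
M3 S890
G01 X35.577 Y112.648 F1194
G01 X24.640 Y117.178
G01 X13.703 Y112.648
G01 X9.173 Y101.711
G01 X13.703 Y90.774
G01 X24.640 Y86.244
G01 X35.577 Y90.774
G01 X40.107 Y101.711
M5
G0 X145.866 Y25.790
M3 S890
G01 X151.547 Y127.247 F1194
G01 X135.114 Y145.476
M5
G0 X0.000 Y0.000

1 u = 1 mm; y_m = 187.674 − y.

[1] `<circle>` circle, #000000→cut S890 F1194: (40.107,101.711) → (35.577,112.648) → (24.640,117.178) → (13.703,112.648) → (9.173,101.711) → (13.703,90.774) → (24.640,86.244) → (35.577,90.774) → (40.107,101.711) (closed)

[2] `<polyline>` open polyline, #000000→cut S890 F1194: (145.866,25.790) → (151.547,127.247) → (135.114,145.476)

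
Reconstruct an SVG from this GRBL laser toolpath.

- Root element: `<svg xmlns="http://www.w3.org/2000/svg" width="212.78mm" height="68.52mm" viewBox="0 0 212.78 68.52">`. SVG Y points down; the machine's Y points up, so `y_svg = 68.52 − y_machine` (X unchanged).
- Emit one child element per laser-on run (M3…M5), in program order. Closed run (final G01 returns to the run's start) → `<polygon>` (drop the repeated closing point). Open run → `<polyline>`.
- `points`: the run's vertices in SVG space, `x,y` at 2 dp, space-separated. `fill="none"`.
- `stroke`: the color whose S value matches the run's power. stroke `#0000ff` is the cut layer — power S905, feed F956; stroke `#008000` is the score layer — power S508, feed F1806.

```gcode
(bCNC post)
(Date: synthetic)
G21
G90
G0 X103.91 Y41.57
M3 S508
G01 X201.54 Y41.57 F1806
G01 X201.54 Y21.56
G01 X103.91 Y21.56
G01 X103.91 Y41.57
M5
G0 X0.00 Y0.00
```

Each laser-on run becomes one SVG element. Flip Y back into SVG space with y_svg = 68.52 − y_machine. Every run uses S508, so all elements get stroke `#008000` (score).

Run 1: The run returns to its start, so emit a `<polygon>` with points (Y-flipped): 103.91,26.95 201.54,26.95 201.54,46.96 103.91,46.96.

<svg xmlns="http://www.w3.org/2000/svg" width="212.78mm" height="68.52mm" viewBox="0 0 212.78 68.52">
  <polygon points="103.91,26.95 201.54,26.95 201.54,46.96 103.91,46.96" fill="none" stroke="#008000"/>
</svg>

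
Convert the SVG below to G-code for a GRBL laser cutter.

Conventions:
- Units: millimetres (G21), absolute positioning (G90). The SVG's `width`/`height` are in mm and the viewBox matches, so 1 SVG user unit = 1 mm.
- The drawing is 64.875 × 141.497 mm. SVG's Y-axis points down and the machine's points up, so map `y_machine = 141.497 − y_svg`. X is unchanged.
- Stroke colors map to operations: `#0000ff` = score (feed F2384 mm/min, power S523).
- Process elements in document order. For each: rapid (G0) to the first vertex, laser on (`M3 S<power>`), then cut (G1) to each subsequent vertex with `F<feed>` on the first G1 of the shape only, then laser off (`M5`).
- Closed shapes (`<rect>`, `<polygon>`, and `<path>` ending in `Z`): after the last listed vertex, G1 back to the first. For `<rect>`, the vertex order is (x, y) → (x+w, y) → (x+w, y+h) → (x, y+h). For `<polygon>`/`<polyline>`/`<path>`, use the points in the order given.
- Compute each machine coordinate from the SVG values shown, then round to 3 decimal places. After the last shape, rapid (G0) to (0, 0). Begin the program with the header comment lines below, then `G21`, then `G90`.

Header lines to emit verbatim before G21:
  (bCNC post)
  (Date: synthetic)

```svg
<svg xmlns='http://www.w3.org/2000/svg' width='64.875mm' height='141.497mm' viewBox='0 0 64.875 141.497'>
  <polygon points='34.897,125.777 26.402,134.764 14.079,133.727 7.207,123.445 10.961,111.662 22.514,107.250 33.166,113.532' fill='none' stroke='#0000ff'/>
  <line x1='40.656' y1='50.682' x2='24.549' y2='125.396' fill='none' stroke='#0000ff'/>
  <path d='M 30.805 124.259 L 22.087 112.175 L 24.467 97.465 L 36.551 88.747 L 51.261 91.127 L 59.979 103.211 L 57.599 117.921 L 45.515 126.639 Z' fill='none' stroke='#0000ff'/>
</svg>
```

(bCNC post)
(Date: synthetic)
G21
G90
G0 X34.897 Y15.720
M3 S523
G1 X26.402 Y6.733 F2384
G1 X14.079 Y7.770
G1 X7.207 Y18.052
G1 X10.961 Y29.835
G1 X22.514 Y34.247
G1 X33.166 Y27.965
G1 X34.897 Y15.720
M5
G0 X40.656 Y90.815
M3 S523
G1 X24.549 Y16.101 F2384
M5
G0 X30.805 Y17.238
M3 S523
G1 X22.087 Y29.322 F2384
G1 X24.467 Y44.032
G1 X36.551 Y52.750
G1 X51.261 Y50.370
G1 X59.979 Y38.286
G1 X57.599 Y23.576
G1 X45.515 Y14.858
G1 X30.805 Y17.238
M5
G0 X0.000 Y0.000

viewBox `0 0 64.875 141.497` with mm width/height → 1 unit = 1 mm. Flip: y_m = 141.497 − y_svg.

**Shape 1** — `<polygon>` regular polygon, stroke `#0000ff` → score (S523, F2384). Machine vertices: (34.897,15.720) → (26.402,6.733) → (14.079,7.770) → (7.207,18.052) → (10.961,29.835) → (22.514,34.247) → (33.166,27.965) → (34.897,15.720). Closed: final G1 returns to the first vertex.

**Shape 2** — `<line>` line segment, stroke `#0000ff` → score (S523, F2384). Machine vertices: (40.656,90.815) → (24.549,16.101). Open path.

**Shape 3** — `<path>` regular polygon, stroke `#0000ff` → score (S523, F2384). Machine vertices: (30.805,17.238) → (22.087,29.322) → (24.467,44.032) → (36.551,52.750) → (51.261,50.370) → (59.979,38.286) → (57.599,23.576) → (45.515,14.858) → (30.805,17.238). Closed: final G1 returns to the first vertex.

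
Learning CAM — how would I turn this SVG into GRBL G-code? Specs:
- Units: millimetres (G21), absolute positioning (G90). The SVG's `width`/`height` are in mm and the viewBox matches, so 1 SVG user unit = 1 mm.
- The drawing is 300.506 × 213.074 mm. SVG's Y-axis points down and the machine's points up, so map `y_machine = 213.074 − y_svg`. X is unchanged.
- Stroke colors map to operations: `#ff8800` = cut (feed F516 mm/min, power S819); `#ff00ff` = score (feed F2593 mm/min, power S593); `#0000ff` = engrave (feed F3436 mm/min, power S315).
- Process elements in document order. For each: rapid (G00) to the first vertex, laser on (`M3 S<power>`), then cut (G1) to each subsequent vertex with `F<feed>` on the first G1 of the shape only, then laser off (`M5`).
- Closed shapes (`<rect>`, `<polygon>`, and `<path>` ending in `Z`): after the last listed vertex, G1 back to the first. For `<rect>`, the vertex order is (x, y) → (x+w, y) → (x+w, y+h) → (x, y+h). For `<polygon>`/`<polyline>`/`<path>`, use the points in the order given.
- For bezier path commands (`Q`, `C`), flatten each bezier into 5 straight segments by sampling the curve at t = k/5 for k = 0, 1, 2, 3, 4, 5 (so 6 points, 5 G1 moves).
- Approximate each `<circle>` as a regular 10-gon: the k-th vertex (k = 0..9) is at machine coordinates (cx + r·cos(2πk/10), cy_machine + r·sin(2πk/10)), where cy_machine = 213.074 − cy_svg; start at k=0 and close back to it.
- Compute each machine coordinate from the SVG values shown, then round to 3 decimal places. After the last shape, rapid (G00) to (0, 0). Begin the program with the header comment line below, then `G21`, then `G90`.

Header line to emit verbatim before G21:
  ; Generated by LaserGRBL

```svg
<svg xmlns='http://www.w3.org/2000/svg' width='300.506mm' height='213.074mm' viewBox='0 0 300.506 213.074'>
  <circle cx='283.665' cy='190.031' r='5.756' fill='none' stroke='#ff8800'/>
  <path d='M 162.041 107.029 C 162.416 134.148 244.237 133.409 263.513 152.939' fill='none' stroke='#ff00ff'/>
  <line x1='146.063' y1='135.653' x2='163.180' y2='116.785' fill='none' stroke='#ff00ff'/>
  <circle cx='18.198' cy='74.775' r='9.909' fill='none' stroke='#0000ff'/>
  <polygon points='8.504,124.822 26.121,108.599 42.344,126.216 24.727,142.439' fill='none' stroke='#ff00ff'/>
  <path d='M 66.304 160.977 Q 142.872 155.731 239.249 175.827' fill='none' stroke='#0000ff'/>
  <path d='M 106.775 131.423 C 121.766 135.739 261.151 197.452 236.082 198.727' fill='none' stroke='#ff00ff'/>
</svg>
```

viewBox `0 0 300.506 213.074` with mm width/height → 1 unit = 1 mm. Flip: y_m = 213.074 − y_svg.

**Shape 1** — `<circle>` circle, stroke `#ff8800` → cut (S819, F516). Machine vertices: (289.421,23.043) → (288.322,26.426) → (285.444,28.517) → (281.886,28.517) → (279.008,26.426) → (277.909,23.043) → (279.008,19.660) → (281.886,17.569) → (285.444,17.569) → (288.322,19.660) → (289.421,23.043). Closed: final G1 returns to the first vertex.

**Shape 2** — `<path>` cubic bezier, stroke `#ff00ff` → score (S593, F2593). Control points (SVG): P0=(162.041,107.029), P1=(162.416,134.148), P2=(244.237,133.409), P3=(263.513,152.939); sampled at t=k/5. Machine vertices: (162.041,106.045) → (170.888,92.732) → (192.370,83.794) → (219.576,76.922) → (245.594,69.806) → (263.513,60.135). Open path.

**Shape 3** — `<line>` line segment, stroke `#ff00ff` → score (S593, F2593). Machine vertices: (146.063,77.421) → (163.180,96.289). Open path.

**Shape 4** — `<circle>` circle, stroke `#0000ff` → engrave (S315, F3436). Machine vertices: (28.107,138.299) → (26.215,144.123) → (21.260,147.723) → (15.136,147.723) → (10.181,144.123) → (8.289,138.299) → (10.181,132.475) → (15.136,128.875) → (21.260,128.875) → (26.215,132.475) → (28.107,138.299). Closed: final G1 returns to the first vertex.

**Shape 5** — `<polygon>` regular polygon, stroke `#ff00ff` → score (S593, F2593). Machine vertices: (8.504,88.252) → (26.121,104.475) → (42.344,86.858) → (24.727,70.635) → (8.504,88.252). Closed: final G1 returns to the first vertex.

**Shape 6** — `<path>` quadratic bezier, stroke `#0000ff` → engrave (S315, F3436). Control points (SVG): P0=(66.304,160.977), P1=(142.872,155.731), P2=(239.249,175.827); sampled at t=k/5. Machine vertices: (66.304,52.097) → (97.724,53.182) → (130.728,52.239) → (165.317,49.269) → (201.491,44.272) → (239.249,37.247). Open path.

**Shape 7** — `<path>` cubic bezier, stroke `#ff00ff` → score (S593, F2593). Control points (SVG): P0=(106.775,131.423), P1=(121.766,135.739), P2=(261.151,197.452), P3=(236.082,198.727); sampled at t=k/5. Machine vertices: (106.775,81.651) → (128.386,73.116) → (165.987,56.463) → (205.713,37.346) → (233.700,21.422) → (236.082,14.347). Open path.

; Generated by LaserGRBL
G21
G90
G00 X289.421 Y23.043
M3 S819
G1 X288.322 Y26.426 F516
G1 X285.444 Y28.517
G1 X281.886 Y28.517
G1 X279.008 Y26.426
G1 X277.909 Y23.043
G1 X279.008 Y19.660
G1 X281.886 Y17.569
G1 X285.444 Y17.569
G1 X288.322 Y19.660
G1 X289.421 Y23.043
M5
G00 X162.041 Y106.045
M3 S593
G1 X170.888 Y92.732 F2593
G1 X192.370 Y83.794
G1 X219.576 Y76.922
G1 X245.594 Y69.806
G1 X263.513 Y60.135
M5
G00 X146.063 Y77.421
M3 S593
G1 X163.180 Y96.289 F2593
M5
G00 X28.107 Y138.299
M3 S315
G1 X26.215 Y144.123 F3436
G1 X21.260 Y147.723
G1 X15.136 Y147.723
G1 X10.181 Y144.123
G1 X8.289 Y138.299
G1 X10.181 Y132.475
G1 X15.136 Y128.875
G1 X21.260 Y128.875
G1 X26.215 Y132.475
G1 X28.107 Y138.299
M5
G00 X8.504 Y88.252
M3 S593
G1 X26.121 Y104.475 F2593
G1 X42.344 Y86.858
G1 X24.727 Y70.635
G1 X8.504 Y88.252
M5
G00 X66.304 Y52.097
M3 S315
G1 X97.724 Y53.182 F3436
G1 X130.728 Y52.239
G1 X165.317 Y49.269
G1 X201.491 Y44.272
G1 X239.249 Y37.247
M5
G00 X106.775 Y81.651
M3 S593
G1 X128.386 Y73.116 F2593
G1 X165.987 Y56.463
G1 X205.713 Y37.346
G1 X233.700 Y21.422
G1 X236.082 Y14.347
M5
G00 X0.000 Y0.000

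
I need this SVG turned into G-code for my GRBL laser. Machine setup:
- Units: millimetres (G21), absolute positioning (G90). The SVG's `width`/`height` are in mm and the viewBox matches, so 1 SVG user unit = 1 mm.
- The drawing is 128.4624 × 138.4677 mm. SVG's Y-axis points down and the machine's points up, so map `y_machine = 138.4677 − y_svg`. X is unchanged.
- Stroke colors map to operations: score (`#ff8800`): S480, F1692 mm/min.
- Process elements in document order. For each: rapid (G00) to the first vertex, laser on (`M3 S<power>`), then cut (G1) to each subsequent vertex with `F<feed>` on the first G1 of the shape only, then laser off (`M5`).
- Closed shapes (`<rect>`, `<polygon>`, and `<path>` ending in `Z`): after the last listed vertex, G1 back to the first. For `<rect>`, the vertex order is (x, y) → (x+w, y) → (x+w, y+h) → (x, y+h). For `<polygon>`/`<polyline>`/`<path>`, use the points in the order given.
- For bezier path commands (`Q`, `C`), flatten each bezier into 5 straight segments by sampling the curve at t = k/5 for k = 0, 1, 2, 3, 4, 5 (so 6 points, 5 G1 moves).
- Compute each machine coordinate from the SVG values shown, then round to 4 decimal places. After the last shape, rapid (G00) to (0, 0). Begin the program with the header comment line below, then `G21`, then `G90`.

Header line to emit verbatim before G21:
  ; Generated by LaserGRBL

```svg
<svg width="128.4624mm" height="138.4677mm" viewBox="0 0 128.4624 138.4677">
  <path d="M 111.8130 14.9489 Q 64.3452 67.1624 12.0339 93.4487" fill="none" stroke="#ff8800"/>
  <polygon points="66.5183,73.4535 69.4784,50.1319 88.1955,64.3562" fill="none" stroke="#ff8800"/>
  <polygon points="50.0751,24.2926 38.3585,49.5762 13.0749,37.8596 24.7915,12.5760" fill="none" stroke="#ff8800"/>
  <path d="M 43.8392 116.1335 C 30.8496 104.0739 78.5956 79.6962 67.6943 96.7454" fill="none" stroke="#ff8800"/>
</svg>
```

1 u = 1 mm; y_m = 138.4677 − y.

[1] `<path>` quadratic bezier, #ff8800→score S480 F1692: (111.8130,123.5188) → (92.6321,103.6705) → (73.0638,85.8964) → (53.1080,70.1964) → (32.7647,56.5706) → (12.0339,45.0190)

[2] `<polygon>` regular polygon, #ff8800→score S480 F1692: (66.5183,65.0142) → (69.4784,88.3358) → (88.1955,74.1115) → (66.5183,65.0142) (closed)

[3] `<polygon>` regular polygon, #ff8800→score S480 F1692: (50.0751,114.1751) → (38.3585,88.8915) → (13.0749,100.6081) → (24.7915,125.8917) → (50.0751,114.1751) (closed)

[4] `<path>` cubic bezier, #ff8800→score S480 F1692: (43.8392,22.3342) → (42.3786,30.6182) → (49.7643,39.2787) → (60.2657,45.7361) → (68.1525,47.4106) → (67.6943,41.7223)

; Generated by LaserGRBL
G21
G90
G00 X111.8130 Y123.5188
M3 S480
G1 X92.6321 Y103.6705 F1692
G1 X73.0638 Y85.8964
G1 X53.1080 Y70.1964
G1 X32.7647 Y56.5706
G1 X12.0339 Y45.0190
M5
G00 X66.5183 Y65.0142
M3 S480
G1 X69.4784 Y88.3358 F1692
G1 X88.1955 Y74.1115
G1 X66.5183 Y65.0142
M5
G00 X50.0751 Y114.1751
M3 S480
G1 X38.3585 Y88.8915 F1692
G1 X13.0749 Y100.6081
G1 X24.7915 Y125.8917
G1 X50.0751 Y114.1751
M5
G00 X43.8392 Y22.3342
M3 S480
G1 X42.3786 Y30.6182 F1692
G1 X49.7643 Y39.2787
G1 X60.2657 Y45.7361
G1 X68.1525 Y47.4106
G1 X67.6943 Y41.7223
M5
G00 X0.0000 Y0.0000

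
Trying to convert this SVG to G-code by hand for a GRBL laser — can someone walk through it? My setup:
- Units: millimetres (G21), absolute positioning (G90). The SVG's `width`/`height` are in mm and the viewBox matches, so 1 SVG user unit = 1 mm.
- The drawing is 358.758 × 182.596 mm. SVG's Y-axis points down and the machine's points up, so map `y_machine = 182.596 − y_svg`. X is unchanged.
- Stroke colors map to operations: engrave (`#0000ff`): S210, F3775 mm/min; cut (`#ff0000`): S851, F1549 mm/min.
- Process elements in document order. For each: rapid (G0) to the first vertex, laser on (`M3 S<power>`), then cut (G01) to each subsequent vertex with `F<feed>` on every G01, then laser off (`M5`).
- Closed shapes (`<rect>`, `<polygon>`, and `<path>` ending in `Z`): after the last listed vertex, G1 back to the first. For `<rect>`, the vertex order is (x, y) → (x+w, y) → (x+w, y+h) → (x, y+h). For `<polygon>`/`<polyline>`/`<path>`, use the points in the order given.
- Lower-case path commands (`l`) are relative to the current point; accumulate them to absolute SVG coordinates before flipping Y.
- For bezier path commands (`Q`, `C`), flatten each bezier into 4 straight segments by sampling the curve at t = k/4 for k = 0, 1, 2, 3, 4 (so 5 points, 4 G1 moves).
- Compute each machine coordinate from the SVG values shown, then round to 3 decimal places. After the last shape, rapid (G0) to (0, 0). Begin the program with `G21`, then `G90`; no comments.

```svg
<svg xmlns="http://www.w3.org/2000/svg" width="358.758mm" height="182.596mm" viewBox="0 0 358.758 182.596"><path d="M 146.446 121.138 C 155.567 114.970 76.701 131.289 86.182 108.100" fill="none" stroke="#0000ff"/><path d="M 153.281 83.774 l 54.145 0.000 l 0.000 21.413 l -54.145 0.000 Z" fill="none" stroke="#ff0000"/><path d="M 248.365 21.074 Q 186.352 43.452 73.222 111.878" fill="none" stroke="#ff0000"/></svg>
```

G21
G90
G0 X146.446 Y61.458
M3 S210
G01 X139.544 Y62.836 F3775
G01 X116.179 Y61.594 F3775
G01 X92.881 Y63.543 F3775
G01 X86.182 Y74.496 F3775
M5
G0 X153.281 Y98.822
M3 S851
G01 X207.426 Y98.822 F1549
G01 X207.426 Y77.409 F1549
G01 X153.281 Y77.409 F1549
G01 X153.281 Y98.822 F1549
M5
G0 X248.365 Y161.522
M3 S851
G01 X214.164 Y147.455 F1549
G01 X173.573 Y127.632 F1549
G01 X126.592 Y102.053 F1549
G01 X73.222 Y70.718 F1549
M5
G0 X0.000 Y0.000

1 u = 1 mm; y_m = 182.596 − y.

[1] `<path>` cubic bezier, #0000ff→engrave S210 F3775: (146.446,61.458) → (139.544,62.836) → (116.179,61.594) → (92.881,63.543) → (86.182,74.496)

[2] `<path>` rectangle, #ff0000→cut S851 F1549: (153.281,98.822) → (207.426,98.822) → (207.426,77.409) → (153.281,77.409) → (153.281,98.822) (closed)

[3] `<path>` quadratic bezier, #ff0000→cut S851 F1549: (248.365,161.522) → (214.164,147.455) → (173.573,127.632) → (126.592,102.053) → (73.222,70.718)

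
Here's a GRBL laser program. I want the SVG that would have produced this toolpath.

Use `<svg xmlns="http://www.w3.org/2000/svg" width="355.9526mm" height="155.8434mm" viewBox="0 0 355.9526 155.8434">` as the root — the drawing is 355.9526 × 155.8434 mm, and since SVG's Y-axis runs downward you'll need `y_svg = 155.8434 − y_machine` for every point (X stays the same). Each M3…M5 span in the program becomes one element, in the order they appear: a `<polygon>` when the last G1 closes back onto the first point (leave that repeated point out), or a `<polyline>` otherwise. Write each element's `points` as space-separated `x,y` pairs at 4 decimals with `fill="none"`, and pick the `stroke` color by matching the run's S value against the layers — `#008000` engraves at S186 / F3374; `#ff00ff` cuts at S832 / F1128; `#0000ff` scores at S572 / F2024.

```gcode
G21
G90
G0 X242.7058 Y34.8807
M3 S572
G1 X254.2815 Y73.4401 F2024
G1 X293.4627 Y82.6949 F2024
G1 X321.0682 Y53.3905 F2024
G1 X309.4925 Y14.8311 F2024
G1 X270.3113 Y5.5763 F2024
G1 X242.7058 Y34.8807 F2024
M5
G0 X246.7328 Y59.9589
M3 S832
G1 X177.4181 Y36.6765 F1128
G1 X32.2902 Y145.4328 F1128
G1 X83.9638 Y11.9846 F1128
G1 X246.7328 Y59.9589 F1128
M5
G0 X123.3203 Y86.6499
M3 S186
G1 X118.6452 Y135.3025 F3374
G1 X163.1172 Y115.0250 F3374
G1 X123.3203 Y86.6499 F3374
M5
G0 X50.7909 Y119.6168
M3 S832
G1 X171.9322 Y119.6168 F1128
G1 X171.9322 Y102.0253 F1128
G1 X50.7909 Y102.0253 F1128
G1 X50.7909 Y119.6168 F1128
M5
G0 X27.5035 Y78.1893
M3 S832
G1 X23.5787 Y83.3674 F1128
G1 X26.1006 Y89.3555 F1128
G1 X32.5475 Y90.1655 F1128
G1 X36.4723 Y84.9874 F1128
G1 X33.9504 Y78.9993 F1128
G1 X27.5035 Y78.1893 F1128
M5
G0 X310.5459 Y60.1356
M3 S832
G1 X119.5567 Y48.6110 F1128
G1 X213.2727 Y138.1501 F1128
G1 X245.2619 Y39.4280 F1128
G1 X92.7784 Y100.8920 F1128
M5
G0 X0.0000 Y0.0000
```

<svg xmlns="http://www.w3.org/2000/svg" width="355.9526mm" height="155.8434mm" viewBox="0 0 355.9526 155.8434">
  <polygon points="242.7058,120.9627 254.2815,82.4033 293.4627,73.1485 321.0682,102.4529 309.4925,141.0123 270.3113,150.2671" fill="none" stroke="#0000ff"/>
  <polygon points="246.7328,95.8845 177.4181,119.1669 32.2902,10.4106 83.9638,143.8588" fill="none" stroke="#ff00ff"/>
  <polygon points="123.3203,69.1935 118.6452,20.5409 163.1172,40.8184" fill="none" stroke="#008000"/>
  <polygon points="50.7909,36.2266 171.9322,36.2266 171.9322,53.8181 50.7909,53.8181" fill="none" stroke="#ff00ff"/>
  <polygon points="27.5035,77.6541 23.5787,72.4760 26.1006,66.4879 32.5475,65.6779 36.4723,70.8560 33.9504,76.8441" fill="none" stroke="#ff00ff"/>
  <polyline points="310.5459,95.7078 119.5567,107.2324 213.2727,17.6933 245.2619,116.4154 92.7784,54.9514" fill="none" stroke="#ff00ff"/>
</svg>

Each laser-on run becomes one SVG element. Flip Y back into SVG space with y_svg = 155.8434 − y_machine.

Run 1: S572 ⇒ score layer `#0000ff`. The run returns to its start, so emit a `<polygon>` with points (Y-flipped): 242.7058,120.9627 254.2815,82.4033 293.4627,73.1485 321.0682,102.4529 309.4925,141.0123 270.3113,150.2671.

Run 2: S832 ⇒ cut layer `#ff00ff`. The run returns to its start, so emit a `<polygon>` with points (Y-flipped): 246.7328,95.8845 177.4181,119.1669 32.2902,10.4106 83.9638,143.8588.

Run 3: S186 ⇒ engrave layer `#008000`. The run returns to its start, so emit a `<polygon>` with points (Y-flipped): 123.3203,69.1935 118.6452,20.5409 163.1172,40.8184.

Run 4: power S832 maps to stroke `#ff00ff` (cut). The run returns to its start, so emit a `<polygon>` with points (Y-flipped): 50.7909,36.2266 171.9322,36.2266 171.9322,53.8181 50.7909,53.8181.

Run 5: the run's S832 means `#ff00ff` (cut). The run returns to its start, so emit a `<polygon>` with points (Y-flipped): 27.5035,77.6541 23.5787,72.4760 26.1006,66.4879 32.5475,65.6779 36.4723,70.8560 33.9504,76.8441.

Run 6: the run's S832 means `#ff00ff` (cut). The run is open, so emit a `<polyline>` with points (Y-flipped): 310.5459,95.7078 119.5567,107.2324 213.2727,17.6933 245.2619,116.4154 92.7784,54.9514.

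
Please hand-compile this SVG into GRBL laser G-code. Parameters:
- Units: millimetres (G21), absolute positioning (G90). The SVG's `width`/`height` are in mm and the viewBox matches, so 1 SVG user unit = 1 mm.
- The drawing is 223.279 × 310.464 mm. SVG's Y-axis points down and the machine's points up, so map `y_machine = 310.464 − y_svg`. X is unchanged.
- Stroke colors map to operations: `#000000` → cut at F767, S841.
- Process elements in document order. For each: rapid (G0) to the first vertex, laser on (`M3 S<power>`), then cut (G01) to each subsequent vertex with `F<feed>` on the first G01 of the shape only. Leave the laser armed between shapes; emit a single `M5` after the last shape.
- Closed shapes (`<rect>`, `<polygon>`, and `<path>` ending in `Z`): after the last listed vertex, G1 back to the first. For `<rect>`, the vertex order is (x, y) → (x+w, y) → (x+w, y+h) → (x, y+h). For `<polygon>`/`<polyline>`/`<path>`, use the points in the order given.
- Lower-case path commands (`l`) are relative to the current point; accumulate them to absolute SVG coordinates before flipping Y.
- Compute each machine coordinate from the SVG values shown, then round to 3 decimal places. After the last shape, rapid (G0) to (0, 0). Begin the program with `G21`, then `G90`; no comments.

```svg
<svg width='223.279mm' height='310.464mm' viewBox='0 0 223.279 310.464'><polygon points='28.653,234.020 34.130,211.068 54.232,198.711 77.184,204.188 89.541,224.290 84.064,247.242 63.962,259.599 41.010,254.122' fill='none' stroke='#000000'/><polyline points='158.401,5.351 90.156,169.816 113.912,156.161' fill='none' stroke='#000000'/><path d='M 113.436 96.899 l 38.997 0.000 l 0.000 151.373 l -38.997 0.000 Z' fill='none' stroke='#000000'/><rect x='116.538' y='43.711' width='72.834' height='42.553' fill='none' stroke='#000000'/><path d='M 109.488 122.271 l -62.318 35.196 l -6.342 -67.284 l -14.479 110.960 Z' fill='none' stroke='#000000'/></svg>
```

viewBox `0 0 223.279 310.464` with mm width/height → 1 unit = 1 mm. Flip: y_m = 310.464 − y_svg.

**Shape 1** — `<polygon>` regular polygon, stroke `#000000` → cut (S841, F767). Machine vertices: (28.653,76.444) → (34.130,99.396) → (54.232,111.753) → (77.184,106.276) → (89.541,86.174) → (84.064,63.222) → (63.962,50.865) → (41.010,56.342) → (28.653,76.444). Closed: final G1 returns to the first vertex.

**Shape 2** — `<polyline>` open polyline, stroke `#000000` → cut (S841, F767). Machine vertices: (158.401,305.113) → (90.156,140.648) → (113.912,154.303). Open path.

**Shape 3** — `<path>` rectangle, stroke `#000000` → cut (S841, F767). Machine vertices: (113.436,213.565) → (152.433,213.565) → (152.433,62.192) → (113.436,62.192) → (113.436,213.565). Closed: final G1 returns to the first vertex.

**Shape 4** — `<rect>` rectangle, stroke `#000000` → cut (S841, F767). Machine vertices: (116.538,266.753) → (189.372,266.753) → (189.372,224.200) → (116.538,224.200) → (116.538,266.753). Closed: final G1 returns to the first vertex.

**Shape 5** — `<path>` closed polygon, stroke `#000000` → cut (S841, F767). Machine vertices: (109.488,188.193) → (47.170,152.997) → (40.828,220.281) → (26.349,109.321) → (109.488,188.193). Closed: final G1 returns to the first vertex.

G21
G90
G0 X28.653 Y76.444
M3 S841
G01 X34.130 Y99.396 F767
G01 X54.232 Y111.753
G01 X77.184 Y106.276
G01 X89.541 Y86.174
G01 X84.064 Y63.222
G01 X63.962 Y50.865
G01 X41.010 Y56.342
G01 X28.653 Y76.444
G0 X158.401 Y305.113
M3 S841
G01 X90.156 Y140.648 F767
G01 X113.912 Y154.303
G0 X113.436 Y213.565
M3 S841
G01 X152.433 Y213.565 F767
G01 X152.433 Y62.192
G01 X113.436 Y62.192
G01 X113.436 Y213.565
G0 X116.538 Y266.753
M3 S841
G01 X189.372 Y266.753 F767
G01 X189.372 Y224.200
G01 X116.538 Y224.200
G01 X116.538 Y266.753
G0 X109.488 Y188.193
M3 S841
G01 X47.170 Y152.997 F767
G01 X40.828 Y220.281
G01 X26.349 Y109.321
G01 X109.488 Y188.193
M5
G0 X0.000 Y0.000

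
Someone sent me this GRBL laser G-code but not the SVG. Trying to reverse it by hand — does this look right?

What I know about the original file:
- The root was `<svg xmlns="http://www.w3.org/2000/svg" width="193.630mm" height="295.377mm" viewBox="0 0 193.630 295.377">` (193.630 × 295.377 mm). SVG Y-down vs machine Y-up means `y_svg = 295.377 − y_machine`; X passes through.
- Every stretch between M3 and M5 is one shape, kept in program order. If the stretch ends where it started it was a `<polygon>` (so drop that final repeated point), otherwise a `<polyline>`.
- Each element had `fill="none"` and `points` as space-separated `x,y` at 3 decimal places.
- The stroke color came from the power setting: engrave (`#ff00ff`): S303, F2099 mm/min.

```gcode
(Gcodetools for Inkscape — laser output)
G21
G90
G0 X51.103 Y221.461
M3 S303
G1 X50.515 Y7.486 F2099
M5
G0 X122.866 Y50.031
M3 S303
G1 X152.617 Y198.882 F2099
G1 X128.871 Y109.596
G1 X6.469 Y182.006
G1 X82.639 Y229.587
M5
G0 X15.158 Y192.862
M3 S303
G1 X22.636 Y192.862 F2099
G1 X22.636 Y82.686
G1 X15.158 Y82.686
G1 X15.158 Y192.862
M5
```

<svg xmlns="http://www.w3.org/2000/svg" width="193.630mm" height="295.377mm" viewBox="0 0 193.630 295.377">
  <polyline points="51.103,73.916 50.515,287.891" fill="none" stroke="#ff00ff"/>
  <polyline points="122.866,245.346 152.617,96.495 128.871,185.781 6.469,113.371 82.639,65.790" fill="none" stroke="#ff00ff"/>
  <polygon points="15.158,102.515 22.636,102.515 22.636,212.691 15.158,212.691" fill="none" stroke="#ff00ff"/>
</svg>

y_svg = 295.377 − y_m. Every run uses S303, so all elements get stroke `#ff00ff` (engrave).

[1] open run; points: 51.103,73.916 50.515,287.891

[2] open run; points: 122.866,245.346 152.617,96.495 128.871,185.781 6.469,113.371 82.639,65.790

[3] closed run; points: 15.158,102.515 22.636,102.515 22.636,212.691 15.158,212.691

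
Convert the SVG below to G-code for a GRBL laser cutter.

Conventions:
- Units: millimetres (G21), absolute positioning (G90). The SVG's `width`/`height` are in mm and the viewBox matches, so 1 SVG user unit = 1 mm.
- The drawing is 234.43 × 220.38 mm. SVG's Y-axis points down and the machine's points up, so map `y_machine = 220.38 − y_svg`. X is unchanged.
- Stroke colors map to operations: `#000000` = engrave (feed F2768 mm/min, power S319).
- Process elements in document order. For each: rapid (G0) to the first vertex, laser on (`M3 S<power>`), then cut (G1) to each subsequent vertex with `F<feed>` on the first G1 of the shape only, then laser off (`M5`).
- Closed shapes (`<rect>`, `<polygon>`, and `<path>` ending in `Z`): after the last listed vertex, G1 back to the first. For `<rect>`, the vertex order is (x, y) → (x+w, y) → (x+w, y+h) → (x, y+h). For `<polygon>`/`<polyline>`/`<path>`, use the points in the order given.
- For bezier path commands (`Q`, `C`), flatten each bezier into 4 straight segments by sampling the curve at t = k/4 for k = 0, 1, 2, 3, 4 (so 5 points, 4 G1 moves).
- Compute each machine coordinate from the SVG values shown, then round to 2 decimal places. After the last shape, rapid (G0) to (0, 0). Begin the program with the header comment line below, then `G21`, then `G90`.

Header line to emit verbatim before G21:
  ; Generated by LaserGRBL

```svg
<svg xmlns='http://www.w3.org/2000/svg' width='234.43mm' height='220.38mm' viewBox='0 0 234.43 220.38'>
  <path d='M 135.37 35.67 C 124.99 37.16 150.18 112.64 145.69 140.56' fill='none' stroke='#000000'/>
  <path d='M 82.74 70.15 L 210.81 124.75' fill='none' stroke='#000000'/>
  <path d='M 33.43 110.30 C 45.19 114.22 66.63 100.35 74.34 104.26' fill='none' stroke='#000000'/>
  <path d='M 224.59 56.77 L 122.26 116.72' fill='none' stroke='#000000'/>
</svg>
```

viewBox `0 0 234.43 220.38` with mm width/height → 1 unit = 1 mm. Flip: y_m = 220.38 − y_svg.

**Shape 1** — `<path>` cubic bezier, stroke `#000000` → engrave (S319, F2768). Control points (SVG): P0=(135.37,35.67), P1=(124.99,37.16), P2=(150.18,112.64), P3=(145.69,140.56); sampled at t=k/4. Machine vertices: (135.37,184.71) → (133.23,171.62) → (138.32,142.18) → (144.51,107.78) → (145.69,79.82). Open path.

**Shape 2** — `<path>` line segment, stroke `#000000` → engrave (S319, F2768). Machine vertices: (82.74,150.23) → (210.81,95.63). Open path.

**Shape 3** — `<path>` cubic bezier, stroke `#000000` → engrave (S319, F2768). Control points (SVG): P0=(33.43,110.30), P1=(45.19,114.22), P2=(66.63,100.35), P3=(74.34,104.26); sampled at t=k/4. Machine vertices: (33.43,110.08) → (43.70,109.92) → (55.40,113.10) → (66.35,116.27) → (74.34,116.12). Open path.

**Shape 4** — `<path>` line segment, stroke `#000000` → engrave (S319, F2768). Machine vertices: (224.59,163.61) → (122.26,103.66). Open path.

; Generated by LaserGRBL
G21
G90
G0 X135.37 Y184.71
M3 S319
G1 X133.23 Y171.62 F2768
G1 X138.32 Y142.18
G1 X144.51 Y107.78
G1 X145.69 Y79.82
M5
G0 X82.74 Y150.23
M3 S319
G1 X210.81 Y95.63 F2768
M5
G0 X33.43 Y110.08
M3 S319
G1 X43.70 Y109.92 F2768
G1 X55.40 Y113.10
G1 X66.35 Y116.27
G1 X74.34 Y116.12
M5
G0 X224.59 Y163.61
M3 S319
G1 X122.26 Y103.66 F2768
M5
G0 X0.00 Y0.00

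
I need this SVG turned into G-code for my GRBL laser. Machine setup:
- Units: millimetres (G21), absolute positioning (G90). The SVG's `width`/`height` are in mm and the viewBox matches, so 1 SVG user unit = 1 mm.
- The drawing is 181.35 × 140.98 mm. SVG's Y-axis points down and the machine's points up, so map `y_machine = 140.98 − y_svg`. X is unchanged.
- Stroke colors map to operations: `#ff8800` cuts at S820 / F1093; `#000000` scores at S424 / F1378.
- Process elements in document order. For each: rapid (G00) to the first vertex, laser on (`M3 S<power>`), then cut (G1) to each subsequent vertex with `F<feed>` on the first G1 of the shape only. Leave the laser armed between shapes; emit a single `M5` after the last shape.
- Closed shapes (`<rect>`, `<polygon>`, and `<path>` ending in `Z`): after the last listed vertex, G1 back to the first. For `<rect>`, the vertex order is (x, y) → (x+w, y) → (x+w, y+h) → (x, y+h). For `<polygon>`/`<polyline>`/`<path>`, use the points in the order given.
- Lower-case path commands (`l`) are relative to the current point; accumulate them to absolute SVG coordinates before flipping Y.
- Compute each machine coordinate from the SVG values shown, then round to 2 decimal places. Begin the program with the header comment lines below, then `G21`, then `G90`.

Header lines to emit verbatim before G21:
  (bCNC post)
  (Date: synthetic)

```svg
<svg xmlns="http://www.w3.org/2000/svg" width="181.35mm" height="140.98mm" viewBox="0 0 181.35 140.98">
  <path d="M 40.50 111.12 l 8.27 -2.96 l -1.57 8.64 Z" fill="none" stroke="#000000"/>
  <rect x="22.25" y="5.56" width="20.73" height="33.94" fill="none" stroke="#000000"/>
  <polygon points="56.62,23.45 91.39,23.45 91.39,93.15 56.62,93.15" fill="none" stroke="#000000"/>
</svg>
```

(bCNC post)
(Date: synthetic)
G21
G90
G00 X40.50 Y29.86
M3 S424
G1 X48.77 Y32.82 F1378
G1 X47.20 Y24.18
G1 X40.50 Y29.86
G00 X22.25 Y135.42
M3 S424
G1 X42.98 Y135.42 F1378
G1 X42.98 Y101.48
G1 X22.25 Y101.48
G1 X22.25 Y135.42
G00 X56.62 Y117.53
M3 S424
G1 X91.39 Y117.53 F1378
G1 X91.39 Y47.83
G1 X56.62 Y47.83
G1 X56.62 Y117.53
M5

1 u = 1 mm; y_m = 140.98 − y.

[1] `<path>` regular polygon, #000000→score S424 F1378: (40.50,29.86) → (48.77,32.82) → (47.20,24.18) → (40.50,29.86) (closed)

[2] `<rect>` rectangle, #000000→score S424 F1378: (22.25,135.42) → (42.98,135.42) → (42.98,101.48) → (22.25,101.48) → (22.25,135.42) (closed)

[3] `<polygon>` rectangle, #000000→score S424 F1378: (56.62,117.53) → (91.39,117.53) → (91.39,47.83) → (56.62,47.83) → (56.62,117.53) (closed)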